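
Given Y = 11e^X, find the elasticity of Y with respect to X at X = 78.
Elasticity = 78

Elasticity = (dY/dX) · (X/Y)

dY/dX = 11·e^X
At X = 78: dY/dX = 11·e^78, Y = 11·e^78

Elasticity = (11·e^78) · (78 / (11·e^78)) = 78

Interpretation: for a small percentage change in X, the percentage change in Y is approximately 78.00 times as large.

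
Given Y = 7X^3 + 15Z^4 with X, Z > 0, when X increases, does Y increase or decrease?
Y increases

Taking the partial derivative:
∂Y/∂X = 21X^2

∂Y/∂X = 21X^2 > 0 (assuming positive values)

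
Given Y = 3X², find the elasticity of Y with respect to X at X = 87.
Elasticity = 2

Elasticity = (dY/dX) · (X/Y)

dY/dX = 6·X
At X = 87: dY/dX = 522, Y = 22707

Elasticity = 522 · (87 / 22707) = 2

Interpretation: for a small percentage change in X, the percentage change in Y is approximately 2.00 times as large.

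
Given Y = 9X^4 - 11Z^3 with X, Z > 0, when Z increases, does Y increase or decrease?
Y decreases

Taking the partial derivative:
∂Y/∂Z = -33Z^2

∂Y/∂Z = -33Z^2 < 0 (assuming positive values)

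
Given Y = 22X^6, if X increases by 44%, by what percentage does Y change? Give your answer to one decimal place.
791.6%

For Y = 22X^6:
If X → X(1 + 0.44)
Then Y → Y · (1 + 0.44)^6
     ≈ Y · 8.9161

Percentage change = ((1 + 0.44)^6 − 1) × 100% ≈ 791.6%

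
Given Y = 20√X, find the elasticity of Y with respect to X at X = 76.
Elasticity = 1/2

Elasticity = (dY/dX) · (X/Y)

dY/dX = 10/√X
At X = 76: dY/dX = 5·√19/19, Y = 40·√19

Elasticity = (5·√19/19) · (76 / (40·√19)) = 1/2

Interpretation: for a small percentage change in X, the percentage change in Y is approximately 0.50 times as large.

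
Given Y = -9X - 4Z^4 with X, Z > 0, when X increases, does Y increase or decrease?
Y decreases

Taking the partial derivative:
∂Y/∂X = -9

∂Y/∂X = -9 < 0 (assuming positive values)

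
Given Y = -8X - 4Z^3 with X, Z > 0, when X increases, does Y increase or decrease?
Y decreases

Taking the partial derivative:
∂Y/∂X = -8

∂Y/∂X = -8 < 0 (assuming positive values)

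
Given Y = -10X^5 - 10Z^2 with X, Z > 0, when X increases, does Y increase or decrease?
Y decreases

Taking the partial derivative:
∂Y/∂X = -50X^4

∂Y/∂X = -50X^4 < 0 (assuming positive values)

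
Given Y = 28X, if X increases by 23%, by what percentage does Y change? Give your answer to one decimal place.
23.0%

For Y = 28X:
If X → X(1 + 0.23)
Then Y → Y · (1 + 0.23)^1
     = Y · 1.2300

Percentage change = ((1 + 0.23)^1 − 1) × 100% = 23.0%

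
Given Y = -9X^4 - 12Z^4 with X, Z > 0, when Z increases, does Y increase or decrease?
Y decreases

Taking the partial derivative:
∂Y/∂Z = -48Z^3

∂Y/∂Z = -48Z^3 < 0 (assuming positive values)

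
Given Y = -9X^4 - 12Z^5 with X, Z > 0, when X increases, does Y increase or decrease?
Y decreases

Taking the partial derivative:
∂Y/∂X = -36X^3

∂Y/∂X = -36X^3 < 0 (assuming positive values)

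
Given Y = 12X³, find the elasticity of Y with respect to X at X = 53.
Elasticity = 3

Elasticity = (dY/dX) · (X/Y)

dY/dX = 36·X²
At X = 53: dY/dX = 101124, Y = 1786524

Elasticity = 101124 · (53 / 1786524) = 3

Interpretation: for a small percentage change in X, the percentage change in Y is approximately 3.00 times as large.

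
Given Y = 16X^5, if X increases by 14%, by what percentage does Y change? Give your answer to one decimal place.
92.5%

For Y = 16X^5:
If X → X(1 + 0.14)
Then Y → Y · (1 + 0.14)^5
     ≈ Y · 1.9254

Percentage change = ((1 + 0.14)^5 − 1) × 100% ≈ 92.5%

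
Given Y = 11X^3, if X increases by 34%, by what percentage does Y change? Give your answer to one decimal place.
140.6%

For Y = 11X^3:
If X → X(1 + 0.34)
Then Y → Y · (1 + 0.34)^3
     ≈ Y · 2.4061

Percentage change = ((1 + 0.34)^3 − 1) × 100% ≈ 140.6%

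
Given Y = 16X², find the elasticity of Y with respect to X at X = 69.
Elasticity = 2

Elasticity = (dY/dX) · (X/Y)

dY/dX = 32·X
At X = 69: dY/dX = 2208, Y = 76176

Elasticity = 2208 · (69 / 76176) = 2

Interpretation: for a small percentage change in X, the percentage change in Y is approximately 2.00 times as large.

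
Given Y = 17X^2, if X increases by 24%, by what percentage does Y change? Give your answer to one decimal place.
53.8%

For Y = 17X^2:
If X → X(1 + 0.24)
Then Y → Y · (1 + 0.24)^2
     = Y · 1.5376

Percentage change = ((1 + 0.24)^2 − 1) × 100% ≈ 53.8%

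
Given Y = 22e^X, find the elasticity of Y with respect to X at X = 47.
Elasticity = 47

Elasticity = (dY/dX) · (X/Y)

dY/dX = 22·e^X
At X = 47: dY/dX = 22·e^47, Y = 22·e^47

Elasticity = (22·e^47) · (47 / (22·e^47)) = 47

Interpretation: for a small percentage change in X, the percentage change in Y is approximately 47.00 times as large.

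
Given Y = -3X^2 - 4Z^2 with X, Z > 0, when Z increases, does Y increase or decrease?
Y decreases

Taking the partial derivative:
∂Y/∂Z = -8Z

∂Y/∂Z = -8Z < 0 (assuming positive values)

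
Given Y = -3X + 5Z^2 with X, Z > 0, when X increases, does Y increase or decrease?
Y decreases

Taking the partial derivative:
∂Y/∂X = -3

∂Y/∂X = -3 < 0 (assuming positive values)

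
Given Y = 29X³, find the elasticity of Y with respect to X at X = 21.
Elasticity = 3

Elasticity = (dY/dX) · (X/Y)

dY/dX = 87·X²
At X = 21: dY/dX = 38367, Y = 268569

Elasticity = 38367 · (21 / 268569) = 3

Interpretation: for a small percentage change in X, the percentage change in Y is approximately 3.00 times as large.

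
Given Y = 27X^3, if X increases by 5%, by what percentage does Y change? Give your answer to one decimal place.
15.8%

For Y = 27X^3:
If X → X(1 + 0.05)
Then Y → Y · (1 + 0.05)^3
     ≈ Y · 1.1576

Percentage change = ((1 + 0.05)^3 − 1) × 100% ≈ 15.8%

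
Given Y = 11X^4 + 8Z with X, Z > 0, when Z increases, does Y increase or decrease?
Y increases

Taking the partial derivative:
∂Y/∂Z = 8

∂Y/∂Z = 8 > 0 (assuming positive values)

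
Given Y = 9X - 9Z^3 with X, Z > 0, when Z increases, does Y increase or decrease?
Y decreases

Taking the partial derivative:
∂Y/∂Z = -27Z^2

∂Y/∂Z = -27Z^2 < 0 (assuming positive values)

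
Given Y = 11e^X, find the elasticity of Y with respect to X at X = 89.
Elasticity = 89

Elasticity = (dY/dX) · (X/Y)

dY/dX = 11·e^X
At X = 89: dY/dX = 11·e^89, Y = 11·e^89

Elasticity = (11·e^89) · (89 / (11·e^89)) = 89

Interpretation: for a small percentage change in X, the percentage change in Y is approximately 89.00 times as large.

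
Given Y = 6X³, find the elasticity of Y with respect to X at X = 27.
Elasticity = 3

Elasticity = (dY/dX) · (X/Y)

dY/dX = 18·X²
At X = 27: dY/dX = 13122, Y = 118098

Elasticity = 13122 · (27 / 118098) = 3

Interpretation: for a small percentage change in X, the percentage change in Y is approximately 3.00 times as large.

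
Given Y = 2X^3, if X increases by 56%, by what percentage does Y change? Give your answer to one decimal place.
279.6%

For Y = 2X^3:
If X → X(1 + 0.56)
Then Y → Y · (1 + 0.56)^3
     ≈ Y · 3.7964

Percentage change = ((1 + 0.56)^3 − 1) × 100% ≈ 279.6%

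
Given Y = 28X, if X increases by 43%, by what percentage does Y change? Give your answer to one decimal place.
43.0%

For Y = 28X:
If X → X(1 + 0.43)
Then Y → Y · (1 + 0.43)^1
     = Y · 1.4300

Percentage change = ((1 + 0.43)^1 − 1) × 100% = 43.0%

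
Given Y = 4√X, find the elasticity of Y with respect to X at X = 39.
Elasticity = 1/2

Elasticity = (dY/dX) · (X/Y)

dY/dX = 2/√X
At X = 39: dY/dX = 2·√39/39, Y = 4·√39

Elasticity = (2·√39/39) · (39 / (4·√39)) = 1/2

Interpretation: for a small percentage change in X, the percentage change in Y is approximately 0.50 times as large.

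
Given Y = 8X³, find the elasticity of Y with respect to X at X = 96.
Elasticity = 3

Elasticity = (dY/dX) · (X/Y)

dY/dX = 24·X²
At X = 96: dY/dX = 221184, Y = 7077888

Elasticity = 221184 · (96 / 7077888) = 3

Interpretation: for a small percentage change in X, the percentage change in Y is approximately 3.00 times as large.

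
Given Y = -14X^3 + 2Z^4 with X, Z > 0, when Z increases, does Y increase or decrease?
Y increases

Taking the partial derivative:
∂Y/∂Z = 8Z^3

∂Y/∂Z = 8Z^3 > 0 (assuming positive values)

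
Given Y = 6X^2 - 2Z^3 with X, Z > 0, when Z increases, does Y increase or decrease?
Y decreases

Taking the partial derivative:
∂Y/∂Z = -6Z^2

∂Y/∂Z = -6Z^2 < 0 (assuming positive values)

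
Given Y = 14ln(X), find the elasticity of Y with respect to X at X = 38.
Elasticity = 1/ln(38) ≈ 0.2749

Elasticity = (dY/dX) · (X/Y)

dY/dX = 14/X
At X = 38: dY/dX = 7/19, Y = 14·ln(38)

Elasticity = (7/19) · (38 / (14·ln(38))) = 1/ln(38) ≈ 0.2749

Interpretation: for a small percentage change in X, the percentage change in Y is approximately 0.27 times as large.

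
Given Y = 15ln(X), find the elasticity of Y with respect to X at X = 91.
Elasticity = 1/ln(91) ≈ 0.2217

Elasticity = (dY/dX) · (X/Y)

dY/dX = 15/X
At X = 91: dY/dX = 15/91, Y = 15·ln(91)

Elasticity = (15/91) · (91 / (15·ln(91))) = 1/ln(91) ≈ 0.2217

Interpretation: for a small percentage change in X, the percentage change in Y is approximately 0.22 times as large.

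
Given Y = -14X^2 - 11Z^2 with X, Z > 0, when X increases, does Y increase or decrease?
Y decreases

Taking the partial derivative:
∂Y/∂X = -28X

∂Y/∂X = -28X < 0 (assuming positive values)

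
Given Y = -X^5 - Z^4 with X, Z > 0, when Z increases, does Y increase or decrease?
Y decreases

Taking the partial derivative:
∂Y/∂Z = -4Z^3

∂Y/∂Z = -4Z^3 < 0 (assuming positive values)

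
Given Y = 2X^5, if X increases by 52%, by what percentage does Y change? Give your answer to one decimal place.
711.4%

For Y = 2X^5:
If X → X(1 + 0.52)
Then Y → Y · (1 + 0.52)^5
     ≈ Y · 8.1137

Percentage change = ((1 + 0.52)^5 − 1) × 100% ≈ 711.4%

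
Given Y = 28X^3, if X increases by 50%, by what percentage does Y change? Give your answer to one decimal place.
237.5%

For Y = 28X^3:
If X → X(1 + 0.5)
Then Y → Y · (1 + 0.5)^3
     = Y · 3.3750

Percentage change = ((1 + 0.5)^3 − 1) × 100% = 237.5%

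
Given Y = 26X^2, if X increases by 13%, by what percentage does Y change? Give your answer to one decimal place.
27.7%

For Y = 26X^2:
If X → X(1 + 0.13)
Then Y → Y · (1 + 0.13)^2
     = Y · 1.2769

Percentage change = ((1 + 0.13)^2 − 1) × 100% ≈ 27.7%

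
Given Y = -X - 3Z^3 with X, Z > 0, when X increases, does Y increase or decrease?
Y decreases

Taking the partial derivative:
∂Y/∂X = -1

∂Y/∂X = -1 < 0 (assuming positive values)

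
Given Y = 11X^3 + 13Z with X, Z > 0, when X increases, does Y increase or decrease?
Y increases

Taking the partial derivative:
∂Y/∂X = 33X^2

∂Y/∂X = 33X^2 > 0 (assuming positive values)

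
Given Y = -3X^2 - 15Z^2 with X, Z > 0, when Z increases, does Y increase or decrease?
Y decreases

Taking the partial derivative:
∂Y/∂Z = -30Z

∂Y/∂Z = -30Z < 0 (assuming positive values)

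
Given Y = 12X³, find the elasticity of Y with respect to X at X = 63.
Elasticity = 3

Elasticity = (dY/dX) · (X/Y)

dY/dX = 36·X²
At X = 63: dY/dX = 142884, Y = 3000564

Elasticity = 142884 · (63 / 3000564) = 3

Interpretation: for a small percentage change in X, the percentage change in Y is approximately 3.00 times as large.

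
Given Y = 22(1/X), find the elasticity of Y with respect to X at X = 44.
Elasticity = -1

Elasticity = (dY/dX) · (X/Y)

dY/dX = -22/X²
At X = 44: dY/dX = -1/88, Y = 1/2

Elasticity = (-1/88) · (44 / (1/2)) = -1

Interpretation: for a small percentage change in X, the percentage change in Y is approximately -1.00 times as large.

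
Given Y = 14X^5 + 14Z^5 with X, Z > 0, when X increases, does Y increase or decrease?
Y increases

Taking the partial derivative:
∂Y/∂X = 70X^4

∂Y/∂X = 70X^4 > 0 (assuming positive values)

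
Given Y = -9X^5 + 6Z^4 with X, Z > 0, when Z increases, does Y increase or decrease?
Y increases

Taking the partial derivative:
∂Y/∂Z = 24Z^3

∂Y/∂Z = 24Z^3 > 0 (assuming positive values)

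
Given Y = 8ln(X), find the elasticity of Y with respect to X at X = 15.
Elasticity = 1/ln(15) ≈ 0.3693

Elasticity = (dY/dX) · (X/Y)

dY/dX = 8/X
At X = 15: dY/dX = 8/15, Y = 8·ln(15)

Elasticity = (8/15) · (15 / (8·ln(15))) = 1/ln(15) ≈ 0.3693

Interpretation: for a small percentage change in X, the percentage change in Y is approximately 0.37 times as large.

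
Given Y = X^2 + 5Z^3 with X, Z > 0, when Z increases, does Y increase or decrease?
Y increases

Taking the partial derivative:
∂Y/∂Z = 15Z^2

∂Y/∂Z = 15Z^2 > 0 (assuming positive values)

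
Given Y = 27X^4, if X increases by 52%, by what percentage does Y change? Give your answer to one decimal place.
433.8%

For Y = 27X^4:
If X → X(1 + 0.52)
Then Y → Y · (1 + 0.52)^4
     ≈ Y · 5.3379

Percentage change = ((1 + 0.52)^4 − 1) × 100% ≈ 433.8%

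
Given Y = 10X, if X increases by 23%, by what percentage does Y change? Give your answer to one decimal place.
23.0%

For Y = 10X:
If X → X(1 + 0.23)
Then Y → Y · (1 + 0.23)^1
     = Y · 1.2300

Percentage change = ((1 + 0.23)^1 − 1) × 100% = 23.0%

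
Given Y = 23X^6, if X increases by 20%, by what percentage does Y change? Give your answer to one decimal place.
198.6%

For Y = 23X^6:
If X → X(1 + 0.2)
Then Y → Y · (1 + 0.2)^6
     ≈ Y · 2.9860

Percentage change = ((1 + 0.2)^6 − 1) × 100% ≈ 198.6%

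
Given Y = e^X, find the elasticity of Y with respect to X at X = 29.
Elasticity = 29

Elasticity = (dY/dX) · (X/Y)

dY/dX = e^X
At X = 29: dY/dX = e^29, Y = e^29

Elasticity = (e^29) · (29 / (e^29)) = 29

Interpretation: for a small percentage change in X, the percentage change in Y is approximately 29.00 times as large.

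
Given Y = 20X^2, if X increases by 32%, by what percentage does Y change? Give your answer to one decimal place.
74.2%

For Y = 20X^2:
If X → X(1 + 0.32)
Then Y → Y · (1 + 0.32)^2
     = Y · 1.7424

Percentage change = ((1 + 0.32)^2 − 1) × 100% ≈ 74.2%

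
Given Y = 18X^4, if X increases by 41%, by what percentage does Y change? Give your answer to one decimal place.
295.3%

For Y = 18X^4:
If X → X(1 + 0.41)
Then Y → Y · (1 + 0.41)^4
     ≈ Y · 3.9525

Percentage change = ((1 + 0.41)^4 − 1) × 100% ≈ 295.3%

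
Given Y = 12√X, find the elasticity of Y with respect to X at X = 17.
Elasticity = 1/2

Elasticity = (dY/dX) · (X/Y)

dY/dX = 6/√X
At X = 17: dY/dX = 6·√17/17, Y = 12·√17

Elasticity = (6·√17/17) · (17 / (12·√17)) = 1/2

Interpretation: for a small percentage change in X, the percentage change in Y is approximately 0.50 times as large.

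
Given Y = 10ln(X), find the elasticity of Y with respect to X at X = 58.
Elasticity = 1/ln(58) ≈ 0.2463

Elasticity = (dY/dX) · (X/Y)

dY/dX = 10/X
At X = 58: dY/dX = 5/29, Y = 10·ln(58)

Elasticity = (5/29) · (58 / (10·ln(58))) = 1/ln(58) ≈ 0.2463

Interpretation: for a small percentage change in X, the percentage change in Y is approximately 0.25 times as large.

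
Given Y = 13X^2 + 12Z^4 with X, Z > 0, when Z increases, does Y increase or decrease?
Y increases

Taking the partial derivative:
∂Y/∂Z = 48Z^3

∂Y/∂Z = 48Z^3 > 0 (assuming positive values)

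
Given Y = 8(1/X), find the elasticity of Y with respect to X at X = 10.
Elasticity = -1

Elasticity = (dY/dX) · (X/Y)

dY/dX = -8/X²
At X = 10: dY/dX = -2/25, Y = 4/5

Elasticity = (-2/25) · (10 / (4/5)) = -1

Interpretation: for a small percentage change in X, the percentage change in Y is approximately -1.00 times as large.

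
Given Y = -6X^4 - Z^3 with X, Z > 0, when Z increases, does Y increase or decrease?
Y decreases

Taking the partial derivative:
∂Y/∂Z = -3Z^2

∂Y/∂Z = -3Z^2 < 0 (assuming positive values)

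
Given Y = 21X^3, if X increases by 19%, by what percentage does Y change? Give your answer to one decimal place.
68.5%

For Y = 21X^3:
If X → X(1 + 0.19)
Then Y → Y · (1 + 0.19)^3
     ≈ Y · 1.6852

Percentage change = ((1 + 0.19)^3 − 1) × 100% ≈ 68.5%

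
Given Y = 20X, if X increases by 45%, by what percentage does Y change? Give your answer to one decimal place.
45.0%

For Y = 20X:
If X → X(1 + 0.45)
Then Y → Y · (1 + 0.45)^1
     = Y · 1.4500

Percentage change = ((1 + 0.45)^1 − 1) × 100% = 45.0%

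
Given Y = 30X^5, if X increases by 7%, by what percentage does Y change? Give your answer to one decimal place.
40.3%

For Y = 30X^5:
If X → X(1 + 0.07)
Then Y → Y · (1 + 0.07)^5
     ≈ Y · 1.4026

Percentage change = ((1 + 0.07)^5 − 1) × 100% ≈ 40.3%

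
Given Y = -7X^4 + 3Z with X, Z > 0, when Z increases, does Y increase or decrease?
Y increases

Taking the partial derivative:
∂Y/∂Z = 3

∂Y/∂Z = 3 > 0 (assuming positive values)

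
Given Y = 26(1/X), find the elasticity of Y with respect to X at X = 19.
Elasticity = -1

Elasticity = (dY/dX) · (X/Y)

dY/dX = -26/X²
At X = 19: dY/dX = -26/361, Y = 26/19

Elasticity = (-26/361) · (19 / (26/19)) = -1

Interpretation: for a small percentage change in X, the percentage change in Y is approximately -1.00 times as large.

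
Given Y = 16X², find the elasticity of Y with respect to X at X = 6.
Elasticity = 2

Elasticity = (dY/dX) · (X/Y)

dY/dX = 32·X
At X = 6: dY/dX = 192, Y = 576

Elasticity = 192 · (6 / 576) = 2

Interpretation: for a small percentage change in X, the percentage change in Y is approximately 2.00 times as large.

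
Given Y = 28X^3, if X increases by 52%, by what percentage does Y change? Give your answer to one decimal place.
251.2%

For Y = 28X^3:
If X → X(1 + 0.52)
Then Y → Y · (1 + 0.52)^3
     ≈ Y · 3.5118

Percentage change = ((1 + 0.52)^3 − 1) × 100% ≈ 251.2%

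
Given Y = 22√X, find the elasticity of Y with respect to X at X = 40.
Elasticity = 1/2

Elasticity = (dY/dX) · (X/Y)

dY/dX = 11/√X
At X = 40: dY/dX = 11·√10/20, Y = 44·√10

Elasticity = (11·√10/20) · (40 / (44·√10)) = 1/2

Interpretation: for a small percentage change in X, the percentage change in Y is approximately 0.50 times as large.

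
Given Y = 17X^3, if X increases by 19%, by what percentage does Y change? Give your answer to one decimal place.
68.5%

For Y = 17X^3:
If X → X(1 + 0.19)
Then Y → Y · (1 + 0.19)^3
     ≈ Y · 1.6852

Percentage change = ((1 + 0.19)^3 − 1) × 100% ≈ 68.5%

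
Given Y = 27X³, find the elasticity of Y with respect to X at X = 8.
Elasticity = 3

Elasticity = (dY/dX) · (X/Y)

dY/dX = 81·X²
At X = 8: dY/dX = 5184, Y = 13824

Elasticity = 5184 · (8 / 13824) = 3

Interpretation: for a small percentage change in X, the percentage change in Y is approximately 3.00 times as large.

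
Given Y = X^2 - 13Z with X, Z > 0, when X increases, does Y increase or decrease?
Y increases

Taking the partial derivative:
∂Y/∂X = 2X

∂Y/∂X = 2X > 0 (assuming positive values)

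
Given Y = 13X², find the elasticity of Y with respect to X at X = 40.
Elasticity = 2

Elasticity = (dY/dX) · (X/Y)

dY/dX = 26·X
At X = 40: dY/dX = 1040, Y = 20800

Elasticity = 1040 · (40 / 20800) = 2

Interpretation: for a small percentage change in X, the percentage change in Y is approximately 2.00 times as large.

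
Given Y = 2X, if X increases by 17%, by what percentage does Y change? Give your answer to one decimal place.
17.0%

For Y = 2X:
If X → X(1 + 0.17)
Then Y → Y · (1 + 0.17)^1
     = Y · 1.1700

Percentage change = ((1 + 0.17)^1 − 1) × 100% = 17.0%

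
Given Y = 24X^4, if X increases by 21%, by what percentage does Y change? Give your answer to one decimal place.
114.4%

For Y = 24X^4:
If X → X(1 + 0.21)
Then Y → Y · (1 + 0.21)^4
     ≈ Y · 2.1436

Percentage change = ((1 + 0.21)^4 − 1) × 100% ≈ 114.4%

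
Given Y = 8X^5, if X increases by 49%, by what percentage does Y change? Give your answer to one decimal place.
634.4%

For Y = 8X^5:
If X → X(1 + 0.49)
Then Y → Y · (1 + 0.49)^5
     ≈ Y · 7.3440

Percentage change = ((1 + 0.49)^5 − 1) × 100% ≈ 634.4%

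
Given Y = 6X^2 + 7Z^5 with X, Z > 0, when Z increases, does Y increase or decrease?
Y increases

Taking the partial derivative:
∂Y/∂Z = 35Z^4

∂Y/∂Z = 35Z^4 > 0 (assuming positive values)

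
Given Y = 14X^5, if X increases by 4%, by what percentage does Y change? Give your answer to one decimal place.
21.7%

For Y = 14X^5:
If X → X(1 + 0.04)
Then Y → Y · (1 + 0.04)^5
     ≈ Y · 1.2167

Percentage change = ((1 + 0.04)^5 − 1) × 100% ≈ 21.7%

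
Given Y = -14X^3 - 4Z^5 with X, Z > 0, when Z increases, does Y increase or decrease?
Y decreases

Taking the partial derivative:
∂Y/∂Z = -20Z^4

∂Y/∂Z = -20Z^4 < 0 (assuming positive values)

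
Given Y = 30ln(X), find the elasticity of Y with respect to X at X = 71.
Elasticity = 1/ln(71) ≈ 0.2346

Elasticity = (dY/dX) · (X/Y)

dY/dX = 30/X
At X = 71: dY/dX = 30/71, Y = 30·ln(71)

Elasticity = (30/71) · (71 / (30·ln(71))) = 1/ln(71) ≈ 0.2346

Interpretation: for a small percentage change in X, the percentage change in Y is approximately 0.23 times as large.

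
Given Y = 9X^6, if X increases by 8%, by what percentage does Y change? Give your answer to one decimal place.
58.7%

For Y = 9X^6:
If X → X(1 + 0.08)
Then Y → Y · (1 + 0.08)^6
     ≈ Y · 1.5869

Percentage change = ((1 + 0.08)^6 − 1) × 100% ≈ 58.7%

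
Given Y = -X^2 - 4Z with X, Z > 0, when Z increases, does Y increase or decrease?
Y decreases

Taking the partial derivative:
∂Y/∂Z = -4

∂Y/∂Z = -4 < 0 (assuming positive values)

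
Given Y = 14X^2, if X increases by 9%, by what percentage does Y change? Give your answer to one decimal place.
18.8%

For Y = 14X^2:
If X → X(1 + 0.09)
Then Y → Y · (1 + 0.09)^2
     = Y · 1.1881

Percentage change = ((1 + 0.09)^2 − 1) × 100% ≈ 18.8%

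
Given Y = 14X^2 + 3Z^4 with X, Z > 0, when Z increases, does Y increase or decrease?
Y increases

Taking the partial derivative:
∂Y/∂Z = 12Z^3

∂Y/∂Z = 12Z^3 > 0 (assuming positive values)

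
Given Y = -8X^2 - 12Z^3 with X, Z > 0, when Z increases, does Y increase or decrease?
Y decreases

Taking the partial derivative:
∂Y/∂Z = -36Z^2

∂Y/∂Z = -36Z^2 < 0 (assuming positive values)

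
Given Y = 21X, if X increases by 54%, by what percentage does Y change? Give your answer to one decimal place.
54.0%

For Y = 21X:
If X → X(1 + 0.54)
Then Y → Y · (1 + 0.54)^1
     = Y · 1.5400

Percentage change = ((1 + 0.54)^1 − 1) × 100% = 54.0%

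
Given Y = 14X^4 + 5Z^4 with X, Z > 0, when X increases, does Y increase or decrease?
Y increases

Taking the partial derivative:
∂Y/∂X = 56X^3

∂Y/∂X = 56X^3 > 0 (assuming positive values)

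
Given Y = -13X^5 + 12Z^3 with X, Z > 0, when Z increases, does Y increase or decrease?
Y increases

Taking the partial derivative:
∂Y/∂Z = 36Z^2

∂Y/∂Z = 36Z^2 > 0 (assuming positive values)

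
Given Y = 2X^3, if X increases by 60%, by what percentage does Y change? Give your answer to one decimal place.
309.6%

For Y = 2X^3:
If X → X(1 + 0.6)
Then Y → Y · (1 + 0.6)^3
     = Y · 4.0960

Percentage change = ((1 + 0.6)^3 − 1) × 100% = 309.6%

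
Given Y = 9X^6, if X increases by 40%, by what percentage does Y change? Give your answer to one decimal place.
653.0%

For Y = 9X^6:
If X → X(1 + 0.4)
Then Y → Y · (1 + 0.4)^6
     ≈ Y · 7.5295

Percentage change = ((1 + 0.4)^6 − 1) × 100% ≈ 653.0%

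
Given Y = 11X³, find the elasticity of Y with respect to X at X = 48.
Elasticity = 3

Elasticity = (dY/dX) · (X/Y)

dY/dX = 33·X²
At X = 48: dY/dX = 76032, Y = 1216512

Elasticity = 76032 · (48 / 1216512) = 3

Interpretation: for a small percentage change in X, the percentage change in Y is approximately 3.00 times as large.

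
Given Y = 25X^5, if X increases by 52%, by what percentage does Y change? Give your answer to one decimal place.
711.4%

For Y = 25X^5:
If X → X(1 + 0.52)
Then Y → Y · (1 + 0.52)^5
     ≈ Y · 8.1137

Percentage change = ((1 + 0.52)^5 − 1) × 100% ≈ 711.4%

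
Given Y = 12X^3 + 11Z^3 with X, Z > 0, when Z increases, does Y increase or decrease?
Y increases

Taking the partial derivative:
∂Y/∂Z = 33Z^2

∂Y/∂Z = 33Z^2 > 0 (assuming positive values)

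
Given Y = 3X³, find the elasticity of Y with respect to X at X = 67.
Elasticity = 3

Elasticity = (dY/dX) · (X/Y)

dY/dX = 9·X²
At X = 67: dY/dX = 40401, Y = 902289

Elasticity = 40401 · (67 / 902289) = 3

Interpretation: for a small percentage change in X, the percentage change in Y is approximately 3.00 times as large.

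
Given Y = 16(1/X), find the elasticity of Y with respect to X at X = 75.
Elasticity = -1

Elasticity = (dY/dX) · (X/Y)

dY/dX = -16/X²
At X = 75: dY/dX = -16/5625, Y = 16/75

Elasticity = (-16/5625) · (75 / (16/75)) = -1

Interpretation: for a small percentage change in X, the percentage change in Y is approximately -1.00 times as large.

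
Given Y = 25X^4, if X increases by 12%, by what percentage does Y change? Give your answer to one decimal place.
57.4%

For Y = 25X^4:
If X → X(1 + 0.12)
Then Y → Y · (1 + 0.12)^4
     ≈ Y · 1.5735

Percentage change = ((1 + 0.12)^4 − 1) × 100% ≈ 57.4%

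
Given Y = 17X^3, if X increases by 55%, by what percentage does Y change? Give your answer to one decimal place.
272.4%

For Y = 17X^3:
If X → X(1 + 0.55)
Then Y → Y · (1 + 0.55)^3
     ≈ Y · 3.7239

Percentage change = ((1 + 0.55)^3 − 1) × 100% ≈ 272.4%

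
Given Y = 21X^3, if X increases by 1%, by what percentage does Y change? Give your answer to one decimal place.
3.0%

For Y = 21X^3:
If X → X(1 + 0.01)
Then Y → Y · (1 + 0.01)^3
     ≈ Y · 1.0303

Percentage change = ((1 + 0.01)^3 − 1) × 100% ≈ 3.0%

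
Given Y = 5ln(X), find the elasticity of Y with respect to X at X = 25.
Elasticity = 1/ln(25) ≈ 0.3107

Elasticity = (dY/dX) · (X/Y)

dY/dX = 5/X
At X = 25: dY/dX = 1/5, Y = 5·ln(25)

Elasticity = (1/5) · (25 / (5·ln(25))) = 1/ln(25) ≈ 0.3107

Interpretation: for a small percentage change in X, the percentage change in Y is approximately 0.31 times as large.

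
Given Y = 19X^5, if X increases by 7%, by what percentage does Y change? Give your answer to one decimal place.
40.3%

For Y = 19X^5:
If X → X(1 + 0.07)
Then Y → Y · (1 + 0.07)^5
     ≈ Y · 1.4026

Percentage change = ((1 + 0.07)^5 − 1) × 100% ≈ 40.3%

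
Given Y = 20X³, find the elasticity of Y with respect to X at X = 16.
Elasticity = 3

Elasticity = (dY/dX) · (X/Y)

dY/dX = 60·X²
At X = 16: dY/dX = 15360, Y = 81920

Elasticity = 15360 · (16 / 81920) = 3

Interpretation: for a small percentage change in X, the percentage change in Y is approximately 3.00 times as large.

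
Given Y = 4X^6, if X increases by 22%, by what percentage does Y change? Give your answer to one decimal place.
229.7%

For Y = 4X^6:
If X → X(1 + 0.22)
Then Y → Y · (1 + 0.22)^6
     ≈ Y · 3.2973

Percentage change = ((1 + 0.22)^6 − 1) × 100% ≈ 229.7%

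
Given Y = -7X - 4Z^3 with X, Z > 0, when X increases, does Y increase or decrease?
Y decreases

Taking the partial derivative:
∂Y/∂X = -7

∂Y/∂X = -7 < 0 (assuming positive values)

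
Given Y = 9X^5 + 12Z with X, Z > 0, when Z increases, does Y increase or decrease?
Y increases

Taking the partial derivative:
∂Y/∂Z = 12

∂Y/∂Z = 12 > 0 (assuming positive values)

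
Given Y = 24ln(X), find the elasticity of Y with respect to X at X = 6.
Elasticity = 1/ln(6) ≈ 0.5581

Elasticity = (dY/dX) · (X/Y)

dY/dX = 24/X
At X = 6: dY/dX = 4, Y = 24·ln(6)

Elasticity = 4 · (6 / (24·ln(6))) = 1/ln(6) ≈ 0.5581

Interpretation: for a small percentage change in X, the percentage change in Y is approximately 0.56 times as large.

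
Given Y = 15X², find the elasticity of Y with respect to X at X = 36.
Elasticity = 2

Elasticity = (dY/dX) · (X/Y)

dY/dX = 30·X
At X = 36: dY/dX = 1080, Y = 19440

Elasticity = 1080 · (36 / 19440) = 2

Interpretation: for a small percentage change in X, the percentage change in Y is approximately 2.00 times as large.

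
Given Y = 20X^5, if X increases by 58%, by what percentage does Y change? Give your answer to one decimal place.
884.7%

For Y = 20X^5:
If X → X(1 + 0.58)
Then Y → Y · (1 + 0.58)^5
     ≈ Y · 9.8466

Percentage change = ((1 + 0.58)^5 − 1) × 100% ≈ 884.7%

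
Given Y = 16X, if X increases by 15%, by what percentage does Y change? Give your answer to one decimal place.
15.0%

For Y = 16X:
If X → X(1 + 0.15)
Then Y → Y · (1 + 0.15)^1
     = Y · 1.1500

Percentage change = ((1 + 0.15)^1 − 1) × 100% = 15.0%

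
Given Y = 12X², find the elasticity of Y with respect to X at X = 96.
Elasticity = 2

Elasticity = (dY/dX) · (X/Y)

dY/dX = 24·X
At X = 96: dY/dX = 2304, Y = 110592

Elasticity = 2304 · (96 / 110592) = 2

Interpretation: for a small percentage change in X, the percentage change in Y is approximately 2.00 times as large.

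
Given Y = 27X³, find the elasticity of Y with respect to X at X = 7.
Elasticity = 3

Elasticity = (dY/dX) · (X/Y)

dY/dX = 81·X²
At X = 7: dY/dX = 3969, Y = 9261

Elasticity = 3969 · (7 / 9261) = 3

Interpretation: for a small percentage change in X, the percentage change in Y is approximately 3.00 times as large.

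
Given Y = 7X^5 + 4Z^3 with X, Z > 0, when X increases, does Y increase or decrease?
Y increases

Taking the partial derivative:
∂Y/∂X = 35X^4

∂Y/∂X = 35X^4 > 0 (assuming positive values)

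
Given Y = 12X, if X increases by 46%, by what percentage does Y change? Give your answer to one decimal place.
46.0%

For Y = 12X:
If X → X(1 + 0.46)
Then Y → Y · (1 + 0.46)^1
     = Y · 1.4600

Percentage change = ((1 + 0.46)^1 − 1) × 100% = 46.0%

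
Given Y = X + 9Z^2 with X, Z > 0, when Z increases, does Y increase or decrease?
Y increases

Taking the partial derivative:
∂Y/∂Z = 18Z

∂Y/∂Z = 18Z > 0 (assuming positive values)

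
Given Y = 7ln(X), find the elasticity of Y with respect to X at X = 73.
Elasticity = 1/ln(73) ≈ 0.2331

Elasticity = (dY/dX) · (X/Y)

dY/dX = 7/X
At X = 73: dY/dX = 7/73, Y = 7·ln(73)

Elasticity = (7/73) · (73 / (7·ln(73))) = 1/ln(73) ≈ 0.2331

Interpretation: for a small percentage change in X, the percentage change in Y is approximately 0.23 times as large.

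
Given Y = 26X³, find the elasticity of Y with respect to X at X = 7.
Elasticity = 3

Elasticity = (dY/dX) · (X/Y)

dY/dX = 78·X²
At X = 7: dY/dX = 3822, Y = 8918

Elasticity = 3822 · (7 / 8918) = 3

Interpretation: for a small percentage change in X, the percentage change in Y is approximately 3.00 times as large.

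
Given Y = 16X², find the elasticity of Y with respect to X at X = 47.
Elasticity = 2

Elasticity = (dY/dX) · (X/Y)

dY/dX = 32·X
At X = 47: dY/dX = 1504, Y = 35344

Elasticity = 1504 · (47 / 35344) = 2

Interpretation: for a small percentage change in X, the percentage change in Y is approximately 2.00 times as large.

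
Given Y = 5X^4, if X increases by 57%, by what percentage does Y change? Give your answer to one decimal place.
507.6%

For Y = 5X^4:
If X → X(1 + 0.57)
Then Y → Y · (1 + 0.57)^4
     ≈ Y · 6.0757

Percentage change = ((1 + 0.57)^4 − 1) × 100% ≈ 507.6%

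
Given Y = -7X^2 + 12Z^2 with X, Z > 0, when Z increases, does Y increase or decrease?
Y increases

Taking the partial derivative:
∂Y/∂Z = 24Z

∂Y/∂Z = 24Z > 0 (assuming positive values)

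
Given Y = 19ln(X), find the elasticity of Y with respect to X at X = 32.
Elasticity = 1/ln(32) ≈ 0.2885

Elasticity = (dY/dX) · (X/Y)

dY/dX = 19/X
At X = 32: dY/dX = 19/32, Y = 19·ln(32)

Elasticity = (19/32) · (32 / (19·ln(32))) = 1/ln(32) ≈ 0.2885

Interpretation: for a small percentage change in X, the percentage change in Y is approximately 0.29 times as large.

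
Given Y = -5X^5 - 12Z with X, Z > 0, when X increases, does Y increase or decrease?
Y decreases

Taking the partial derivative:
∂Y/∂X = -25X^4

∂Y/∂X = -25X^4 < 0 (assuming positive values)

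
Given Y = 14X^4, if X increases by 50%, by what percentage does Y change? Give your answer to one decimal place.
406.3%

For Y = 14X^4:
If X → X(1 + 0.5)
Then Y → Y · (1 + 0.5)^4
     = Y · 5.0625

Percentage change = ((1 + 0.5)^4 − 1) × 100% ≈ 406.3%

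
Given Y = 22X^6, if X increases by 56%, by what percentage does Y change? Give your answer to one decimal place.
1341.3%

For Y = 22X^6:
If X → X(1 + 0.56)
Then Y → Y · (1 + 0.56)^6
     ≈ Y · 14.4128

Percentage change = ((1 + 0.56)^6 − 1) × 100% ≈ 1341.3%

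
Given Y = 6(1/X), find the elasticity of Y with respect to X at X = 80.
Elasticity = -1

Elasticity = (dY/dX) · (X/Y)

dY/dX = -6/X²
At X = 80: dY/dX = -3/3200, Y = 3/40

Elasticity = (-3/3200) · (80 / (3/40)) = -1

Interpretation: for a small percentage change in X, the percentage change in Y is approximately -1.00 times as large.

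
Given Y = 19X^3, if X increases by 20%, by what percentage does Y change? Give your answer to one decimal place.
72.8%

For Y = 19X^3:
If X → X(1 + 0.2)
Then Y → Y · (1 + 0.2)^3
     = Y · 1.7280

Percentage change = ((1 + 0.2)^3 − 1) × 100% = 72.8%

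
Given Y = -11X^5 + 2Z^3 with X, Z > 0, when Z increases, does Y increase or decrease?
Y increases

Taking the partial derivative:
∂Y/∂Z = 6Z^2

∂Y/∂Z = 6Z^2 > 0 (assuming positive values)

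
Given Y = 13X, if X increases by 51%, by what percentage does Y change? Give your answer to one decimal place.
51.0%

For Y = 13X:
If X → X(1 + 0.51)
Then Y → Y · (1 + 0.51)^1
     = Y · 1.5100

Percentage change = ((1 + 0.51)^1 − 1) × 100% = 51.0%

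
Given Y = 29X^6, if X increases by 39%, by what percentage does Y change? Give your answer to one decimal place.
621.3%

For Y = 29X^6:
If X → X(1 + 0.39)
Then Y → Y · (1 + 0.39)^6
     ≈ Y · 7.2125

Percentage change = ((1 + 0.39)^6 − 1) × 100% ≈ 621.3%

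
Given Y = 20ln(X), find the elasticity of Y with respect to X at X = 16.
Elasticity = 1/ln(16) ≈ 0.3607

Elasticity = (dY/dX) · (X/Y)

dY/dX = 20/X
At X = 16: dY/dX = 5/4, Y = 20·ln(16)

Elasticity = (5/4) · (16 / (20·ln(16))) = 1/ln(16) ≈ 0.3607

Interpretation: for a small percentage change in X, the percentage change in Y is approximately 0.36 times as large.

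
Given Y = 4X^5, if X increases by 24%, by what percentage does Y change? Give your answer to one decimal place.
193.2%

For Y = 4X^5:
If X → X(1 + 0.24)
Then Y → Y · (1 + 0.24)^5
     ≈ Y · 2.9316

Percentage change = ((1 + 0.24)^5 − 1) × 100% ≈ 193.2%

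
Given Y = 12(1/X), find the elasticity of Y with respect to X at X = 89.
Elasticity = -1

Elasticity = (dY/dX) · (X/Y)

dY/dX = -12/X²
At X = 89: dY/dX = -12/7921, Y = 12/89

Elasticity = (-12/7921) · (89 / (12/89)) = -1

Interpretation: for a small percentage change in X, the percentage change in Y is approximately -1.00 times as large.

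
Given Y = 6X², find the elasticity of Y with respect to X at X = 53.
Elasticity = 2

Elasticity = (dY/dX) · (X/Y)

dY/dX = 12·X
At X = 53: dY/dX = 636, Y = 16854

Elasticity = 636 · (53 / 16854) = 2

Interpretation: for a small percentage change in X, the percentage change in Y is approximately 2.00 times as large.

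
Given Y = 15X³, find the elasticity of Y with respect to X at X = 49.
Elasticity = 3

Elasticity = (dY/dX) · (X/Y)

dY/dX = 45·X²
At X = 49: dY/dX = 108045, Y = 1764735

Elasticity = 108045 · (49 / 1764735) = 3

Interpretation: for a small percentage change in X, the percentage change in Y is approximately 3.00 times as large.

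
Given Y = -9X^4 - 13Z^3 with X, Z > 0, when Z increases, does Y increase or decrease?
Y decreases

Taking the partial derivative:
∂Y/∂Z = -39Z^2

∂Y/∂Z = -39Z^2 < 0 (assuming positive values)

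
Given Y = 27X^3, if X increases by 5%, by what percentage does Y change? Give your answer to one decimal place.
15.8%

For Y = 27X^3:
If X → X(1 + 0.05)
Then Y → Y · (1 + 0.05)^3
     ≈ Y · 1.1576

Percentage change = ((1 + 0.05)^3 − 1) × 100% ≈ 15.8%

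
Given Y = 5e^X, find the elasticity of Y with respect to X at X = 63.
Elasticity = 63

Elasticity = (dY/dX) · (X/Y)

dY/dX = 5·e^X
At X = 63: dY/dX = 5·e^63, Y = 5·e^63

Elasticity = (5·e^63) · (63 / (5·e^63)) = 63

Interpretation: for a small percentage change in X, the percentage change in Y is approximately 63.00 times as large.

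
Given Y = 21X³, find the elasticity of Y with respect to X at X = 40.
Elasticity = 3

Elasticity = (dY/dX) · (X/Y)

dY/dX = 63·X²
At X = 40: dY/dX = 100800, Y = 1344000

Elasticity = 100800 · (40 / 1344000) = 3

Interpretation: for a small percentage change in X, the percentage change in Y is approximately 3.00 times as large.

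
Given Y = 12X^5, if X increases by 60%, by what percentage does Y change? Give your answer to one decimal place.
948.6%

For Y = 12X^5:
If X → X(1 + 0.6)
Then Y → Y · (1 + 0.6)^5
     ≈ Y · 10.4858

Percentage change = ((1 + 0.6)^5 − 1) × 100% ≈ 948.6%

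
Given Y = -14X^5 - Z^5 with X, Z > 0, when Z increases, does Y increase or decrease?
Y decreases

Taking the partial derivative:
∂Y/∂Z = -5Z^4

∂Y/∂Z = -5Z^4 < 0 (assuming positive values)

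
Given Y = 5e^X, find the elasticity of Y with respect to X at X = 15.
Elasticity = 15

Elasticity = (dY/dX) · (X/Y)

dY/dX = 5·e^X
At X = 15: dY/dX = 5·e^15, Y = 5·e^15

Elasticity = (5·e^15) · (15 / (5·e^15)) = 15

Interpretation: for a small percentage change in X, the percentage change in Y is approximately 15.00 times as large.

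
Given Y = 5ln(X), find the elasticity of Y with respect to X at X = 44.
Elasticity = 1/ln(44) ≈ 0.2643

Elasticity = (dY/dX) · (X/Y)

dY/dX = 5/X
At X = 44: dY/dX = 5/44, Y = 5·ln(44)

Elasticity = (5/44) · (44 / (5·ln(44))) = 1/ln(44) ≈ 0.2643

Interpretation: for a small percentage change in X, the percentage change in Y is approximately 0.26 times as large.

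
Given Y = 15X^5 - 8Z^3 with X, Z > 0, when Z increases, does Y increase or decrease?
Y decreases

Taking the partial derivative:
∂Y/∂Z = -24Z^2

∂Y/∂Z = -24Z^2 < 0 (assuming positive values)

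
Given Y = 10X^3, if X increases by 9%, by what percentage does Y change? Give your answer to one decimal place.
29.5%

For Y = 10X^3:
If X → X(1 + 0.09)
Then Y → Y · (1 + 0.09)^3
     ≈ Y · 1.2950

Percentage change = ((1 + 0.09)^3 − 1) × 100% ≈ 29.5%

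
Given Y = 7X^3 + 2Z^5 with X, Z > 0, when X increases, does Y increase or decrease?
Y increases

Taking the partial derivative:
∂Y/∂X = 21X^2

∂Y/∂X = 21X^2 > 0 (assuming positive values)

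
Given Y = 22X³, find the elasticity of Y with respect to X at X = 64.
Elasticity = 3

Elasticity = (dY/dX) · (X/Y)

dY/dX = 66·X²
At X = 64: dY/dX = 270336, Y = 5767168

Elasticity = 270336 · (64 / 5767168) = 3

Interpretation: for a small percentage change in X, the percentage change in Y is approximately 3.00 times as large.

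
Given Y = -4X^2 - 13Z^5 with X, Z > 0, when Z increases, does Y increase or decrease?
Y decreases

Taking the partial derivative:
∂Y/∂Z = -65Z^4

∂Y/∂Z = -65Z^4 < 0 (assuming positive values)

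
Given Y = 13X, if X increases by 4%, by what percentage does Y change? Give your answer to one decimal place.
4.0%

For Y = 13X:
If X → X(1 + 0.04)
Then Y → Y · (1 + 0.04)^1
     = Y · 1.0400

Percentage change = ((1 + 0.04)^1 − 1) × 100% = 4.0%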